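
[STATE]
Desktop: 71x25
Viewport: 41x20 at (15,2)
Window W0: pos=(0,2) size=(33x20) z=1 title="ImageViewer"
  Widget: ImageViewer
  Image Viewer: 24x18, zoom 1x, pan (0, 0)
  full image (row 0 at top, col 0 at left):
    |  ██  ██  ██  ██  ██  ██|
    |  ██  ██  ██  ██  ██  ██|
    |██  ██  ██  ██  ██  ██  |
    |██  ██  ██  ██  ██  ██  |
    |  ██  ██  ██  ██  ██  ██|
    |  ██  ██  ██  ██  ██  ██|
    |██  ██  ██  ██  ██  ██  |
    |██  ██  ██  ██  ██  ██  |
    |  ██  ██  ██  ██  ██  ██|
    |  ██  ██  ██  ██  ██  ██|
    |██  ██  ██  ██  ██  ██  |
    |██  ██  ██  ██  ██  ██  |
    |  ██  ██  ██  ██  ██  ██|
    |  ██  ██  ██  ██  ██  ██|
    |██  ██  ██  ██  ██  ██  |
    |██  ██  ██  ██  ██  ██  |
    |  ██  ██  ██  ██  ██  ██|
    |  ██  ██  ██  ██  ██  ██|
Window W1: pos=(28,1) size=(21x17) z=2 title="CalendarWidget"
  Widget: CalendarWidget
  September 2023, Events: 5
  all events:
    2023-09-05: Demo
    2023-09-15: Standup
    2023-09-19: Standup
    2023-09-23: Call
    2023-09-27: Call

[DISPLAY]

━━━━━━━━━━━━━┃ CalendarWidget    ┃       
             ┠───────────────────┨       
─────────────┃   September 2023  ┃       
██  ██  ██   ┃Mo Tu We Th Fr Sa S┃       
██  ██  ██   ┃             1  2  ┃       
  ██  ██     ┃ 4  5*  6  7  8  9 ┃       
  ██  ██     ┃11 12 13 14 15* 16 ┃       
██  ██  ██   ┃18 19* 20 21 22 23*┃       
██  ██  ██   ┃25 26 27* 28 29 30 ┃       
  ██  ██     ┃                   ┃       
  ██  ██     ┃                   ┃       
██  ██  ██   ┃                   ┃       
██  ██  ██   ┃                   ┃       
  ██  ██     ┃                   ┃       
  ██  ██     ┃                   ┃       
██  ██  ██   ┗━━━━━━━━━━━━━━━━━━━┛       
██  ██  ██       ┃                       
  ██  ██         ┃                       
  ██  ██         ┃                       
━━━━━━━━━━━━━━━━━┛                       


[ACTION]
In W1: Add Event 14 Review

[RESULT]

━━━━━━━━━━━━━┃ CalendarWidget    ┃       
             ┠───────────────────┨       
─────────────┃   September 2023  ┃       
██  ██  ██   ┃Mo Tu We Th Fr Sa S┃       
██  ██  ██   ┃             1  2  ┃       
  ██  ██     ┃ 4  5*  6  7  8  9 ┃       
  ██  ██     ┃11 12 13 14* 15* 16┃       
██  ██  ██   ┃18 19* 20 21 22 23*┃       
██  ██  ██   ┃25 26 27* 28 29 30 ┃       
  ██  ██     ┃                   ┃       
  ██  ██     ┃                   ┃       
██  ██  ██   ┃                   ┃       
██  ██  ██   ┃                   ┃       
  ██  ██     ┃                   ┃       
  ██  ██     ┃                   ┃       
██  ██  ██   ┗━━━━━━━━━━━━━━━━━━━┛       
██  ██  ██       ┃                       
  ██  ██         ┃                       
  ██  ██         ┃                       
━━━━━━━━━━━━━━━━━┛                       


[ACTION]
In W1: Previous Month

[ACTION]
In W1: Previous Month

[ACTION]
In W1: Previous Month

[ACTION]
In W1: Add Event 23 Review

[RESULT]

━━━━━━━━━━━━━┃ CalendarWidget    ┃       
             ┠───────────────────┨       
─────────────┃     June 2023     ┃       
██  ██  ██   ┃Mo Tu We Th Fr Sa S┃       
██  ██  ██   ┃          1  2  3  ┃       
  ██  ██     ┃ 5  6  7  8  9 10 1┃       
  ██  ██     ┃12 13 14 15 16 17 1┃       
██  ██  ██   ┃19 20 21 22 23* 24 ┃       
██  ██  ██   ┃26 27 28 29 30     ┃       
  ██  ██     ┃                   ┃       
  ██  ██     ┃                   ┃       
██  ██  ██   ┃                   ┃       
██  ██  ██   ┃                   ┃       
  ██  ██     ┃                   ┃       
  ██  ██     ┃                   ┃       
██  ██  ██   ┗━━━━━━━━━━━━━━━━━━━┛       
██  ██  ██       ┃                       
  ██  ██         ┃                       
  ██  ██         ┃                       
━━━━━━━━━━━━━━━━━┛                       


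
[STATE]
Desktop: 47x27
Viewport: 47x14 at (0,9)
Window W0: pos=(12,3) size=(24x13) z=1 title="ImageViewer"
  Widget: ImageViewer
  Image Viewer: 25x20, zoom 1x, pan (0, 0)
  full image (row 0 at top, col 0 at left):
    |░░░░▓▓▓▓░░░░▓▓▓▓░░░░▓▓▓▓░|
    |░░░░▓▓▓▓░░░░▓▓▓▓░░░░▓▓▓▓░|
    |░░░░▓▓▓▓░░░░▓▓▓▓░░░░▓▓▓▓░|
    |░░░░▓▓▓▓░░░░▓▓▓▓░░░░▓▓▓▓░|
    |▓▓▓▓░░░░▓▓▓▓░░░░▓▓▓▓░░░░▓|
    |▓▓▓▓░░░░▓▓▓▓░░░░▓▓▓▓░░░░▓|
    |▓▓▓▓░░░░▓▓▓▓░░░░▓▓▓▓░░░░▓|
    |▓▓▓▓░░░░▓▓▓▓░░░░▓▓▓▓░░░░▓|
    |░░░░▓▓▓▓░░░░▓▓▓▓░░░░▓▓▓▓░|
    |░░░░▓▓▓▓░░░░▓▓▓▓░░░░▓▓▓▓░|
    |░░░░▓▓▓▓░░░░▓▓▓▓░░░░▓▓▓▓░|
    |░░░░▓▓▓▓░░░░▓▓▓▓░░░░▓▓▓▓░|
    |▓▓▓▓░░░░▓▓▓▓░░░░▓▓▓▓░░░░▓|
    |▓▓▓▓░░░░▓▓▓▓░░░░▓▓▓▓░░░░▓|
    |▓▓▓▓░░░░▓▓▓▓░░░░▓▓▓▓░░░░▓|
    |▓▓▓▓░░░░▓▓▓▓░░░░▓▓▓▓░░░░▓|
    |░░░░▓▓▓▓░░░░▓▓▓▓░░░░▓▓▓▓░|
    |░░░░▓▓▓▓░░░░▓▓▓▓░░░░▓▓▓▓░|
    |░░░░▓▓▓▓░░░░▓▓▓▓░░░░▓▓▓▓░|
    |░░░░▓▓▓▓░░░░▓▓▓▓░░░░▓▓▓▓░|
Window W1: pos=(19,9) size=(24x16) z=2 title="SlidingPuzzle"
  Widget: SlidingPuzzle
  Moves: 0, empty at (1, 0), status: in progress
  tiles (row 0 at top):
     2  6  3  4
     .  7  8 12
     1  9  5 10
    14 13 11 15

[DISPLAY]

            ┃░░░░▓▓┏━━━━━━━━━━━━━━━━━━━━━━┓    
            ┃▓▓▓▓░░┃ SlidingPuzzle        ┃    
            ┃▓▓▓▓░░┠──────────────────────┨    
            ┃▓▓▓▓░░┃┌────┬────┬────┬────┐ ┃    
            ┃▓▓▓▓░░┃│  2 │  6 │  3 │  4 │ ┃    
            ┃░░░░▓▓┃├────┼────┼────┼────┤ ┃    
            ┗━━━━━━┃│    │  7 │  8 │ 12 │ ┃    
                   ┃├────┼────┼────┼────┤ ┃    
                   ┃│  1 │  9 │  5 │ 10 │ ┃    
                   ┃├────┼────┼────┼────┤ ┃    
                   ┃│ 14 │ 13 │ 11 │ 15 │ ┃    
                   ┃└────┴────┴────┴────┘ ┃    
                   ┃Moves: 0              ┃    
                   ┃                      ┃    


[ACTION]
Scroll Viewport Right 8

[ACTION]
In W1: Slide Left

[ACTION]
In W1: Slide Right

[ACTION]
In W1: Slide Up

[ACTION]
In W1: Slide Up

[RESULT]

            ┃░░░░▓▓┏━━━━━━━━━━━━━━━━━━━━━━┓    
            ┃▓▓▓▓░░┃ SlidingPuzzle        ┃    
            ┃▓▓▓▓░░┠──────────────────────┨    
            ┃▓▓▓▓░░┃┌────┬────┬────┬────┐ ┃    
            ┃▓▓▓▓░░┃│  2 │  6 │  3 │  4 │ ┃    
            ┃░░░░▓▓┃├────┼────┼────┼────┤ ┃    
            ┗━━━━━━┃│  1 │  7 │  8 │ 12 │ ┃    
                   ┃├────┼────┼────┼────┤ ┃    
                   ┃│ 14 │  9 │  5 │ 10 │ ┃    
                   ┃├────┼────┼────┼────┤ ┃    
                   ┃│    │ 13 │ 11 │ 15 │ ┃    
                   ┃└────┴────┴────┴────┘ ┃    
                   ┃Moves: 4              ┃    
                   ┃                      ┃    


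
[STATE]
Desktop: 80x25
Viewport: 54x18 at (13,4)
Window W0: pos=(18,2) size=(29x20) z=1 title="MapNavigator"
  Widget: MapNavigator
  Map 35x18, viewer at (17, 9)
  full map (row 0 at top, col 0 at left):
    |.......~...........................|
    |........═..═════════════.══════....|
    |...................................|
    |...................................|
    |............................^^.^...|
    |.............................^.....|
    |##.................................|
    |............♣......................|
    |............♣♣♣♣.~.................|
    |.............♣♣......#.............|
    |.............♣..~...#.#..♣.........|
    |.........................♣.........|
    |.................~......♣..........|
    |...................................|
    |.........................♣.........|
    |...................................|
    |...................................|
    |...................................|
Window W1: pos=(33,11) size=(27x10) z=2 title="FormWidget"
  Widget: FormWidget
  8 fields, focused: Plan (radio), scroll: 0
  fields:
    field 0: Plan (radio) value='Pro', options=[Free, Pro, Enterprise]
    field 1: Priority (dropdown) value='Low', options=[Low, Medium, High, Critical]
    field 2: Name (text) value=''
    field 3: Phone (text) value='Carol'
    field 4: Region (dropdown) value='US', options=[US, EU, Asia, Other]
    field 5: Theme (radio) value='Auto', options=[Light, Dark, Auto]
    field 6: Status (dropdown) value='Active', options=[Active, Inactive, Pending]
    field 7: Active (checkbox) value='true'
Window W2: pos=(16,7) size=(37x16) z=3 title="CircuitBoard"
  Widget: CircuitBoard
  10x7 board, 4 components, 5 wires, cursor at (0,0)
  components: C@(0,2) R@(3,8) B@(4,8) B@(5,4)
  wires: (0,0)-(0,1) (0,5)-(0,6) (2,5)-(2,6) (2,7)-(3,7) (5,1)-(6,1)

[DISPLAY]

     ┠───────────────────────────┨                    
     ┃....═..═════════════.══════┃                    
     ┃...........................┃                    
   ┏━━━━━━━━━━━━━━━━━━━━━━━━━━━━━━━━━━━┓              
   ┃ CircuitBoard                      ┃              
   ┠───────────────────────────────────┨              
   ┃   0 1 2 3 4 5 6 7 8 9             ┃              
   ┃0  [.]─ ·   C           · ─ ·      ┃━━━━━━┓       
   ┃                                   ┃      ┃       
   ┃1                                  ┃──────┨       
   ┃                                   ┃ree  (┃       
   ┃2                       · ─ ·   ·  ┃    ▼]┃       
   ┃                                │  ┃     ]┃       
   ┃3                               ·  ┃l    ]┃       
   ┃                                   ┃    ▼]┃       
   ┃4                                  ┃ight  ┃       
   ┃                                   ┃━━━━━━┛       
   ┃5       ·           B              ┃              


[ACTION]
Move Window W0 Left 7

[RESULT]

──────────────────────────┨                           
...═..═════════════.══════┃                           
..........................┃                           
...┏━━━━━━━━━━━━━━━━━━━━━━━━━━━━━━━━━━━┓              
...┃ CircuitBoard                      ┃              
...┠───────────────────────────────────┨              
...┃   0 1 2 3 4 5 6 7 8 9             ┃              
...┃0  [.]─ ·   C           · ─ ·      ┃━━━━━━┓       
...┃                                   ┃      ┃       
...┃1                                  ┃──────┨       
...┃                                   ┃ree  (┃       
...┃2                       · ─ ·   ·  ┃    ▼]┃       
...┃                                │  ┃     ]┃       
...┃3                               ·  ┃l    ]┃       
...┃                                   ┃    ▼]┃       
...┃4                                  ┃ight  ┃       
...┃                                   ┃━━━━━━┛       
━━━┃5       ·           B              ┃              


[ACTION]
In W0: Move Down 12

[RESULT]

──────────────────────────┨                           
........♣♣......#.........┃                           
........♣..~...#.#..♣.....┃                           
...┏━━━━━━━━━━━━━━━━━━━━━━━━━━━━━━━━━━━┓              
...┃ CircuitBoard                      ┃              
...┠───────────────────────────────────┨              
...┃   0 1 2 3 4 5 6 7 8 9             ┃              
...┃0  [.]─ ·   C           · ─ ·      ┃━━━━━━┓       
...┃                                   ┃      ┃       
...┃1                                  ┃──────┨       
   ┃                                   ┃ree  (┃       
   ┃2                       · ─ ·   ·  ┃    ▼]┃       
   ┃                                │  ┃     ]┃       
   ┃3                               ·  ┃l    ]┃       
   ┃                                   ┃    ▼]┃       
   ┃4                                  ┃ight  ┃       
   ┃                                   ┃━━━━━━┛       
━━━┃5       ·           B              ┃              


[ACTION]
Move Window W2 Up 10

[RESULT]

───┃0  [.]─ ·   C           · ─ ·      ┃              
...┃                                   ┃              
...┃1                                  ┃              
...┃                                   ┃              
...┃2                       · ─ ·   ·  ┃              
...┃                                │  ┃              
...┃3                               ·  ┃              
...┃                                   ┃━━━━━━┓       
...┃4                                  ┃      ┃       
...┃                                   ┃──────┨       
   ┃5       ·           B              ┃ree  (┃       
   ┗━━━━━━━━━━━━━━━━━━━━━━━━━━━━━━━━━━━┛    ▼]┃       
                    ┃  Name:       [         ]┃       
                    ┃  Phone:      [Carol    ]┃       
                    ┃  Region:     [US      ▼]┃       
                    ┃  Theme:      ( ) Light  ┃       
                    ┗━━━━━━━━━━━━━━━━━━━━━━━━━┛       
━━━━━━━━━━━━━━━━━━━━━━━━━━┛                           


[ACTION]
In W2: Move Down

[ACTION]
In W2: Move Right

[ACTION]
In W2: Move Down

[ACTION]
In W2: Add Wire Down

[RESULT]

───┃0   · ─ ·   C           · ─ ·      ┃              
...┃                                   ┃              
...┃1                                  ┃              
...┃                                   ┃              
...┃2      [.]              · ─ ·   ·  ┃              
...┃        │                       │  ┃              
...┃3       ·                       ·  ┃              
...┃                                   ┃━━━━━━┓       
...┃4                                  ┃      ┃       
...┃                                   ┃──────┨       
   ┃5       ·           B              ┃ree  (┃       
   ┗━━━━━━━━━━━━━━━━━━━━━━━━━━━━━━━━━━━┛    ▼]┃       
                    ┃  Name:       [         ]┃       
                    ┃  Phone:      [Carol    ]┃       
                    ┃  Region:     [US      ▼]┃       
                    ┃  Theme:      ( ) Light  ┃       
                    ┗━━━━━━━━━━━━━━━━━━━━━━━━━┛       
━━━━━━━━━━━━━━━━━━━━━━━━━━┛                           


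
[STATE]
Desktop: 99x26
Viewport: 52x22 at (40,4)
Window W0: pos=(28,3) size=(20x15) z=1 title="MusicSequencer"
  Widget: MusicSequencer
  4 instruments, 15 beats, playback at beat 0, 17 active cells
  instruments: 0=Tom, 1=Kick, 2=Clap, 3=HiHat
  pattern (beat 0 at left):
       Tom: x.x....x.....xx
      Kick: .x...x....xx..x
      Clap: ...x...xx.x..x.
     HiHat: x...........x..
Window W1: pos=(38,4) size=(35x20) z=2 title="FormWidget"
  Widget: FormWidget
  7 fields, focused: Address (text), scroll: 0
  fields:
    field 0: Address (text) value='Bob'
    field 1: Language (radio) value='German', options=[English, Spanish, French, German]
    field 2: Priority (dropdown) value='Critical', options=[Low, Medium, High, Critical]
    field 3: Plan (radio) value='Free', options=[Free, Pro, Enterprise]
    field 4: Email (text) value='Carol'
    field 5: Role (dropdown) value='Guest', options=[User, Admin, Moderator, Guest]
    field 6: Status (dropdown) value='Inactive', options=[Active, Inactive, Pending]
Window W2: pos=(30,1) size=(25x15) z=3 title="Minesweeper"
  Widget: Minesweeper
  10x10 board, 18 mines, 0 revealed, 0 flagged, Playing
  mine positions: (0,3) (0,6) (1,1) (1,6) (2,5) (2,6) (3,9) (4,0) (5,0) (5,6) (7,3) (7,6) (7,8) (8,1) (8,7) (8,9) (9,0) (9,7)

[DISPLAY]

■             ┃━━━━━━━━━━━━━━━━━┓                   
■             ┃                 ┃                   
■             ┃─────────────────┨                   
■             ┃ob              ]┃                   
■             ┃) English  ( ) Sp┃                   
■             ┃ritical        ▼]┃                   
■             ┃) Free  ( ) Pro  ┃                   
■             ┃arol            ]┃                   
■             ┃uest           ▼]┃                   
■             ┃nactive        ▼]┃                   
              ┃                 ┃                   
━━━━━━━━━━━━━━┛                 ┃                   
                                ┃                   
                                ┃                   
                                ┃                   
                                ┃                   
                                ┃                   
                                ┃                   
                                ┃                   
━━━━━━━━━━━━━━━━━━━━━━━━━━━━━━━━┛                   
                                                    
                                                    


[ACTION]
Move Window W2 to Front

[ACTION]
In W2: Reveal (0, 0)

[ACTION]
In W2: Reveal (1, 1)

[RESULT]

■             ┃━━━━━━━━━━━━━━━━━┓                   
■             ┃                 ┃                   
■             ┃─────────────────┨                   
✹             ┃ob              ]┃                   
■             ┃) English  ( ) Sp┃                   
■             ┃ritical        ▼]┃                   
■             ┃) Free  ( ) Pro  ┃                   
■             ┃arol            ]┃                   
✹             ┃uest           ▼]┃                   
■             ┃nactive        ▼]┃                   
              ┃                 ┃                   
━━━━━━━━━━━━━━┛                 ┃                   
                                ┃                   
                                ┃                   
                                ┃                   
                                ┃                   
                                ┃                   
                                ┃                   
                                ┃                   
━━━━━━━━━━━━━━━━━━━━━━━━━━━━━━━━┛                   
                                                    
                                                    


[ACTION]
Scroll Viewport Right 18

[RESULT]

       ┃━━━━━━━━━━━━━━━━━┓                          
       ┃                 ┃                          
       ┃─────────────────┨                          
       ┃ob              ]┃                          
       ┃) English  ( ) Sp┃                          
       ┃ritical        ▼]┃                          
       ┃) Free  ( ) Pro  ┃                          
       ┃arol            ]┃                          
       ┃uest           ▼]┃                          
       ┃nactive        ▼]┃                          
       ┃                 ┃                          
━━━━━━━┛                 ┃                          
                         ┃                          
                         ┃                          
                         ┃                          
                         ┃                          
                         ┃                          
                         ┃                          
                         ┃                          
━━━━━━━━━━━━━━━━━━━━━━━━━┛                          
                                                    
                                                    


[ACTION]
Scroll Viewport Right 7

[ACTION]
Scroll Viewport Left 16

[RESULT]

1■■✹■■✹■■■             ┃━━━━━━━━━━━━━━━━━┓          
■✹■■■■✹■■■             ┃                 ┃          
■■■■■✹✹■■■             ┃─────────────────┨          
■■■■■■■■■✹             ┃ob              ]┃          
✹■■■■■■■■■             ┃) English  ( ) Sp┃          
✹■■■■■✹■■■             ┃ritical        ▼]┃          
■■■■■■■■■■             ┃) Free  ( ) Pro  ┃          
■■■✹■■✹■✹■             ┃arol            ]┃          
■✹■■■■■✹■✹             ┃uest           ▼]┃          
✹■■■■■■✹■■             ┃nactive        ▼]┃          
                       ┃                 ┃          
━━━━━━━━━━━━━━━━━━━━━━━┛                 ┃          
       ┃                                 ┃          
━━━━━━━┃                                 ┃          
       ┃                                 ┃          
       ┃                                 ┃          
       ┃                                 ┃          
       ┃                                 ┃          
       ┃                                 ┃          
       ┗━━━━━━━━━━━━━━━━━━━━━━━━━━━━━━━━━┛          
                                                    
                                                    


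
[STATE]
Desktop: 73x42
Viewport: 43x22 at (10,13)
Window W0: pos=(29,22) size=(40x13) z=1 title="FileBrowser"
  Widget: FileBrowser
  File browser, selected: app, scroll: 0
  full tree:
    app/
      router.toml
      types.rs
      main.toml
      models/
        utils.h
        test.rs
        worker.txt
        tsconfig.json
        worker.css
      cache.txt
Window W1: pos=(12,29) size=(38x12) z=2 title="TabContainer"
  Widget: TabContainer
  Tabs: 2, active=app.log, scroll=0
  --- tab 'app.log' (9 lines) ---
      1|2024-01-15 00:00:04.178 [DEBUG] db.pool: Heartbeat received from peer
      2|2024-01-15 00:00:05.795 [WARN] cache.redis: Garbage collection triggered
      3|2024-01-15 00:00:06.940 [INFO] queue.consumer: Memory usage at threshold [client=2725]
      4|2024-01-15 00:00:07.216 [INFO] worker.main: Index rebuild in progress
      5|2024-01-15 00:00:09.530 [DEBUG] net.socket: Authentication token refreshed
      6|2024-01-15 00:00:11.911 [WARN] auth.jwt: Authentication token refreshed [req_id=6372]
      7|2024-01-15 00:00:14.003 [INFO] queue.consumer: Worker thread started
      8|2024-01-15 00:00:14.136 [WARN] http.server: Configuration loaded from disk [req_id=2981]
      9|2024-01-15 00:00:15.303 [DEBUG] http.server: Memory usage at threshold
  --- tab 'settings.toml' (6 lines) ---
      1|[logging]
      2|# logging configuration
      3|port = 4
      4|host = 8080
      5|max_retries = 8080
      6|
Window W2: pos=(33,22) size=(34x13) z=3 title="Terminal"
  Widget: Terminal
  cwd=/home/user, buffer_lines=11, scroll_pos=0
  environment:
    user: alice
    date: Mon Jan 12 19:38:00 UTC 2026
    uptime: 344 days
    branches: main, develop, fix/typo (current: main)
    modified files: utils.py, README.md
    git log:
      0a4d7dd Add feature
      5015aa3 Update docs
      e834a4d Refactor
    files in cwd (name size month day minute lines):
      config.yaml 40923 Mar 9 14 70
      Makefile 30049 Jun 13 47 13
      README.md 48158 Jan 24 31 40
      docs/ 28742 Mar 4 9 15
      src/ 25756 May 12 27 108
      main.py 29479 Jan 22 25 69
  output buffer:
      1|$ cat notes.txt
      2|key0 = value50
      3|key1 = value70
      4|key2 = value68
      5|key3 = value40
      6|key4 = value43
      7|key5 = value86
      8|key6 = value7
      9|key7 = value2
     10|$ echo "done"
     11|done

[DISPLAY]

                                           
                                           
                                           
                                           
                                           
                                           
                                           
                                           
                                           
                   ┏━━━┏━━━━━━━━━━━━━━━━━━━
                   ┃ Fi┃ Terminal          
                   ┠───┠───────────────────
                   ┃> [┃$ cat notes.txt    
                   ┃   ┃key0 = value50     
                   ┃   ┃key1 = value70     
                   ┃   ┃key2 = value68     
  ┏━━━━━━━━━━━━━━━━━━━━┃key3 = value40     
  ┃ TabContainer       ┃key4 = value43     
  ┠────────────────────┃key5 = value86     
  ┃[app.log]│ settings.┃key6 = value7      
  ┃────────────────────┃key7 = value2      
  ┃2024-01-15 00:00:04.┗━━━━━━━━━━━━━━━━━━━


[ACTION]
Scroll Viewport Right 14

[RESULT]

                                           
                                           
                                           
                                           
                                           
                                           
                                           
                                           
                                           
     ┏━━━┏━━━━━━━━━━━━━━━━━━━━━━━━━━━━━━━━┓
     ┃ Fi┃ Terminal                       ┃
     ┠───┠────────────────────────────────┨
     ┃> [┃$ cat notes.txt                 ┃
     ┃   ┃key0 = value50                  ┃
     ┃   ┃key1 = value70                  ┃
     ┃   ┃key2 = value68                  ┃
━━━━━━━━━┃key3 = value40                  ┃
er       ┃key4 = value43                  ┃
─────────┃key5 = value86                  ┃
settings.┃key6 = value7                   ┃
─────────┃key7 = value2                   ┃
00:00:04.┗━━━━━━━━━━━━━━━━━━━━━━━━━━━━━━━━┛


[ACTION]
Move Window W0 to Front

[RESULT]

                                           
                                           
                                           
                                           
                                           
                                           
                                           
                                           
                                           
     ┏━━━━━━━━━━━━━━━━━━━━━━━━━━━━━━━━━━━━━
     ┃ FileBrowser                         
     ┠─────────────────────────────────────
     ┃> [-] app/                           
     ┃    router.toml                      
     ┃    types.rs                         
     ┃    main.toml                        
━━━━━┃    [+] models/                      
er   ┃    cache.txt                        
─────┃                                     
setti┃                                     
─────┃                                     
00:00┗━━━━━━━━━━━━━━━━━━━━━━━━━━━━━━━━━━━━━


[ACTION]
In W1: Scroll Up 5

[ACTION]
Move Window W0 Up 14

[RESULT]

     ┃    types.rs                         
     ┃    main.toml                        
     ┃    [+] models/                      
     ┃    cache.txt                        
     ┃                                     
     ┃                                     
     ┃                                     
     ┗━━━━━━━━━━━━━━━━━━━━━━━━━━━━━━━━━━━━━
                                           
         ┏━━━━━━━━━━━━━━━━━━━━━━━━━━━━━━━━┓
         ┃ Terminal                       ┃
         ┠────────────────────────────────┨
         ┃$ cat notes.txt                 ┃
         ┃key0 = value50                  ┃
         ┃key1 = value70                  ┃
         ┃key2 = value68                  ┃
━━━━━━━━━┃key3 = value40                  ┃
er       ┃key4 = value43                  ┃
─────────┃key5 = value86                  ┃
settings.┃key6 = value7                   ┃
─────────┃key7 = value2                   ┃
00:00:04.┗━━━━━━━━━━━━━━━━━━━━━━━━━━━━━━━━┛


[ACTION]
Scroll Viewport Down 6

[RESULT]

     ┃                                     
     ┗━━━━━━━━━━━━━━━━━━━━━━━━━━━━━━━━━━━━━
                                           
         ┏━━━━━━━━━━━━━━━━━━━━━━━━━━━━━━━━┓
         ┃ Terminal                       ┃
         ┠────────────────────────────────┨
         ┃$ cat notes.txt                 ┃
         ┃key0 = value50                  ┃
         ┃key1 = value70                  ┃
         ┃key2 = value68                  ┃
━━━━━━━━━┃key3 = value40                  ┃
er       ┃key4 = value43                  ┃
─────────┃key5 = value86                  ┃
settings.┃key6 = value7                   ┃
─────────┃key7 = value2                   ┃
00:00:04.┗━━━━━━━━━━━━━━━━━━━━━━━━━━━━━━━━┛
00:00:05.795 [WARN] cache┃                 
00:00:06.940 [INFO] queue┃                 
00:00:07.216 [INFO] worke┃                 
00:00:09.530 [DEBUG] net.┃                 
00:00:11.911 [WARN] auth.┃                 
━━━━━━━━━━━━━━━━━━━━━━━━━┛                 


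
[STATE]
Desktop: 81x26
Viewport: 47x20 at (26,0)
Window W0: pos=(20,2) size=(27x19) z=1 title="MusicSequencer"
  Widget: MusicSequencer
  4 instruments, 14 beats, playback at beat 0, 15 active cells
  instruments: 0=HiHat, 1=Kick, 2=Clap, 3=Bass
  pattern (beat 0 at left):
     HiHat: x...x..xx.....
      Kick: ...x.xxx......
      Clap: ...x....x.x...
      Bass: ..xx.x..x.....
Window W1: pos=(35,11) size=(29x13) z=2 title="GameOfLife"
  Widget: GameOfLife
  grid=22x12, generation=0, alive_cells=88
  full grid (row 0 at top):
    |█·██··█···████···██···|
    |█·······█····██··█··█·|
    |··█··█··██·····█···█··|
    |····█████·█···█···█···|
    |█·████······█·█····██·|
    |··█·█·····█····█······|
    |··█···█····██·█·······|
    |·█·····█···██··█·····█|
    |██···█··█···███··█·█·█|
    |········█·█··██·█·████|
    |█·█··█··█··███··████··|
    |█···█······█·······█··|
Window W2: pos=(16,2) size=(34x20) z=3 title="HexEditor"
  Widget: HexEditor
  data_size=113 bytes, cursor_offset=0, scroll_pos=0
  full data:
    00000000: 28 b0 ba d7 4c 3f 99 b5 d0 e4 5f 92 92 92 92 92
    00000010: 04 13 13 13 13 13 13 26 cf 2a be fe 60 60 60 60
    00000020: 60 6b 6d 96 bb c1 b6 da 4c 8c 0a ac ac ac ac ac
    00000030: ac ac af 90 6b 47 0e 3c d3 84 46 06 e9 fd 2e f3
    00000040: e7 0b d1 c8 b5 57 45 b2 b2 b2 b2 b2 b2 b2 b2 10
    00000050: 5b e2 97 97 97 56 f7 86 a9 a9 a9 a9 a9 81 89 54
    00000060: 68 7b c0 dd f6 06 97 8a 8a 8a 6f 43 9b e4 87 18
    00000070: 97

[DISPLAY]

                                               
                                               
━━━━━━━━━━━━━━━━━━━━━━━┓                       
r                      ┃                       
───────────────────────┨                       
 28 b0 ba d7 4c 3f 99 b┃                       
 04 13 13 13 13 13 13 2┃                       
 60 6b 6d 96 bb c1 b6 d┃                       
 ac ac af 90 6b 47 0e 3┃                       
 e7 0b d1 c8 b5 57 45 b┃                       
 5b e2 97 97 97 56 f7 8┃                       
 68 7b c0 dd f6 06 97 8┃━━━━━━━━━━━━━┓         
 97                    ┃             ┃         
                       ┃─────────────┨         
                       ┃             ┃         
                       ┃·█···█··     ┃         
                       ┃█···█···     ┃         
                       ┃█····██·     ┃         
                       ┃·█······     ┃         
                       ┃█·······     ┃         


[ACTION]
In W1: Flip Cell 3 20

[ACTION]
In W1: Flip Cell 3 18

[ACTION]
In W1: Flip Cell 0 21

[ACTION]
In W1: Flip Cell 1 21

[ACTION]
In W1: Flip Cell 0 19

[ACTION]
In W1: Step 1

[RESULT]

                                               
                                               
━━━━━━━━━━━━━━━━━━━━━━━┓                       
r                      ┃                       
───────────────────────┨                       
 28 b0 ba d7 4c 3f 99 b┃                       
 04 13 13 13 13 13 13 2┃                       
 60 6b 6d 96 bb c1 b6 d┃                       
 ac ac af 90 6b 47 0e 3┃                       
 e7 0b d1 c8 b5 57 45 b┃                       
 5b e2 97 97 97 56 f7 8┃                       
 68 7b c0 dd f6 06 97 8┃━━━━━━━━━━━━━┓         
 97                    ┃             ┃         
                       ┃─────────────┨         
                       ┃             ┃         
                       ┃·█···█·█     ┃         
                       ┃██····█·     ┃         
                       ┃██···██·     ┃         
                       ┃██······     ┃         
                       ┃██······     ┃         


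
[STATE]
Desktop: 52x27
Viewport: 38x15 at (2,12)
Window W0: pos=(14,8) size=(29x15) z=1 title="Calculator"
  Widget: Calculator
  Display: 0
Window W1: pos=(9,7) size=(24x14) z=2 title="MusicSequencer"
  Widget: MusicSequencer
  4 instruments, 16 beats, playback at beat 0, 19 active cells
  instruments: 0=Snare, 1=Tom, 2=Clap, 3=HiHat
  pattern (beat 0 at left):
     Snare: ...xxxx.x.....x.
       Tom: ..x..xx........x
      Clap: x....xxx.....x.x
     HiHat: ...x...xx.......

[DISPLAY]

       ┃   Tom··█··██········█┃       
       ┃  Clap█····███·····█·█┃       
       ┃ HiHat···█···██·······┃       
       ┃                      ┃       
       ┃                      ┃       
       ┃                      ┃       
       ┃                      ┃       
       ┃                      ┃       
       ┗━━━━━━━━━━━━━━━━━━━━━━┛       
            ┃│ C │ MC│ MR│ M+│        
            ┗━━━━━━━━━━━━━━━━━━━━━━━━━
                                      
                                      
                                      
                                      


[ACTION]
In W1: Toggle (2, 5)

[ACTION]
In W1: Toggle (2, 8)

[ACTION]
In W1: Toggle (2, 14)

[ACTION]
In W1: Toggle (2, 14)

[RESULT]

       ┃   Tom··█··██········█┃       
       ┃  Clap█·····███····█·█┃       
       ┃ HiHat···█···██·······┃       
       ┃                      ┃       
       ┃                      ┃       
       ┃                      ┃       
       ┃                      ┃       
       ┃                      ┃       
       ┗━━━━━━━━━━━━━━━━━━━━━━┛       
            ┃│ C │ MC│ MR│ M+│        
            ┗━━━━━━━━━━━━━━━━━━━━━━━━━
                                      
                                      
                                      
                                      


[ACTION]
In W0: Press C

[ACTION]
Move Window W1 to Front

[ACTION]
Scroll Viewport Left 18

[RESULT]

         ┃   Tom··█··██········█┃     
         ┃  Clap█·····███····█·█┃     
         ┃ HiHat···█···██·······┃     
         ┃                      ┃     
         ┃                      ┃     
         ┃                      ┃     
         ┃                      ┃     
         ┃                      ┃     
         ┗━━━━━━━━━━━━━━━━━━━━━━┛     
              ┃│ C │ MC│ MR│ M+│      
              ┗━━━━━━━━━━━━━━━━━━━━━━━
                                      
                                      
                                      
                                      
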